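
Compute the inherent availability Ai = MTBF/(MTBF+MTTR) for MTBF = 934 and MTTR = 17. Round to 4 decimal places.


MTBF = 934
MTTR = 17
MTBF + MTTR = 951
Ai = 934 / 951
Ai = 0.9821

0.9821


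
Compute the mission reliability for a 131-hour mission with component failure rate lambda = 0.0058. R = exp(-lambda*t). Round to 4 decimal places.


lambda = 0.0058
mission_time = 131
lambda * t = 0.0058 * 131 = 0.7598
R = exp(-0.7598)
R = 0.4678

0.4678


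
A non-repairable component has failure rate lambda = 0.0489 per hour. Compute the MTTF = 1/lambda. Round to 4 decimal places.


lambda = 0.0489
MTTF = 1 / 0.0489
MTTF = 20.4499

20.4499


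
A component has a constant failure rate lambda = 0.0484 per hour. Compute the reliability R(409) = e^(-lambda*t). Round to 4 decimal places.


lambda = 0.0484
t = 409
lambda * t = 19.7956
R(t) = e^(-19.7956)
R(t) = 0.0

0.0


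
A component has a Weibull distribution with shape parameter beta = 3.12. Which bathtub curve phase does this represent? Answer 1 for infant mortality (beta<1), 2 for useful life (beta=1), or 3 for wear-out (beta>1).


beta = 3.12
Compare beta to 1:
beta < 1 => infant mortality (phase 1)
beta = 1 => useful life (phase 2)
beta > 1 => wear-out (phase 3)
Since beta = 3.12, this is wear-out (increasing failure rate)
Phase = 3

3


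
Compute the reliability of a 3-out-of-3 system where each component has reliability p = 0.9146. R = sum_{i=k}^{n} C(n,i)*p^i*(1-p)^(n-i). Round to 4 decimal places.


k = 3, n = 3, p = 0.9146
i=3: C(3,3)=1 * 0.9146^3 * 0.0854^0 = 0.7651
R = sum of terms = 0.7651

0.7651


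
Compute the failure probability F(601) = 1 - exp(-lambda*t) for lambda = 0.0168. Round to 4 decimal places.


lambda = 0.0168, t = 601
lambda * t = 10.0968
exp(-10.0968) = 0.0
F(t) = 1 - 0.0
F(t) = 1.0

1.0


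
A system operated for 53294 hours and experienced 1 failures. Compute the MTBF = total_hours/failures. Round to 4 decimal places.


total_hours = 53294
failures = 1
MTBF = 53294 / 1
MTBF = 53294.0

53294.0


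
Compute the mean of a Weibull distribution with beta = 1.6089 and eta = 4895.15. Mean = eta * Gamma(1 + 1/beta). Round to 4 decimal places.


beta = 1.6089, eta = 4895.15
1/beta = 0.6215
1 + 1/beta = 1.6215
Gamma(1.6215) = 0.8961
Mean = 4895.15 * 0.8961
Mean = 4386.6533

4386.6533


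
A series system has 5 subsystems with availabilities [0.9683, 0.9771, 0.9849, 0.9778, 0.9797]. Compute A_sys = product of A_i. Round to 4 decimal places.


Subsystems: [0.9683, 0.9771, 0.9849, 0.9778, 0.9797]
After subsystem 1 (A=0.9683): product = 0.9683
After subsystem 2 (A=0.9771): product = 0.9461
After subsystem 3 (A=0.9849): product = 0.9318
After subsystem 4 (A=0.9778): product = 0.9112
After subsystem 5 (A=0.9797): product = 0.8927
A_sys = 0.8927

0.8927


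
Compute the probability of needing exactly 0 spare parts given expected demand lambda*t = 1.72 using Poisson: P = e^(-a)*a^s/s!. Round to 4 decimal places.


a = 1.72, s = 0
e^(-a) = e^(-1.72) = 0.1791
a^s = 1.72^0 = 1.0
s! = 1
P = 0.1791 * 1.0 / 1
P = 0.1791

0.1791


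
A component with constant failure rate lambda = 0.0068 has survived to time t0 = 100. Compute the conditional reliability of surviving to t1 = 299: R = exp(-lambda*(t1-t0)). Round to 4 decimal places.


lambda = 0.0068
t0 = 100, t1 = 299
t1 - t0 = 199
lambda * (t1-t0) = 0.0068 * 199 = 1.3532
R = exp(-1.3532)
R = 0.2584

0.2584


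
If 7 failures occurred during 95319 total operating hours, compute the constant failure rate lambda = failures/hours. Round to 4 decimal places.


failures = 7
total_hours = 95319
lambda = 7 / 95319
lambda = 0.0001

0.0001


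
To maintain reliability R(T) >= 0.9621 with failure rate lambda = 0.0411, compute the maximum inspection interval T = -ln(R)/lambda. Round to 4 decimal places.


R_target = 0.9621
lambda = 0.0411
-ln(0.9621) = 0.0386
T = 0.0386 / 0.0411
T = 0.9401

0.9401


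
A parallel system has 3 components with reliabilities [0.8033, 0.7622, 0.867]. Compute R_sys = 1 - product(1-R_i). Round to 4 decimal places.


Components: [0.8033, 0.7622, 0.867]
(1 - 0.8033) = 0.1967, running product = 0.1967
(1 - 0.7622) = 0.2378, running product = 0.0468
(1 - 0.867) = 0.133, running product = 0.0062
Product of (1-R_i) = 0.0062
R_sys = 1 - 0.0062 = 0.9938

0.9938


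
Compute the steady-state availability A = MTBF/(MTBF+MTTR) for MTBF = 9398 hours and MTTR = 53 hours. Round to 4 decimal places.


MTBF = 9398
MTTR = 53
MTBF + MTTR = 9451
A = 9398 / 9451
A = 0.9944

0.9944


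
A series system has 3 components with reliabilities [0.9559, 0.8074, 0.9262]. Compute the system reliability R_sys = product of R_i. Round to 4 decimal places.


Components: [0.9559, 0.8074, 0.9262]
After component 1 (R=0.9559): product = 0.9559
After component 2 (R=0.8074): product = 0.7718
After component 3 (R=0.9262): product = 0.7148
R_sys = 0.7148

0.7148


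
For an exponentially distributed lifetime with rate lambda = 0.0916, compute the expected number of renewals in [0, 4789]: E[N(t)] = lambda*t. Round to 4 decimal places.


lambda = 0.0916
t = 4789
E[N(t)] = lambda * t
E[N(t)] = 0.0916 * 4789
E[N(t)] = 438.6724

438.6724


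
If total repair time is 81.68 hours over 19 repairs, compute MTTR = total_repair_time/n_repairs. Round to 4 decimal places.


total_repair_time = 81.68
n_repairs = 19
MTTR = 81.68 / 19
MTTR = 4.2989

4.2989


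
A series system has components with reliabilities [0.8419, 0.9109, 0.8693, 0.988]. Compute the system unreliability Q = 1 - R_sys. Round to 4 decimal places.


Components: [0.8419, 0.9109, 0.8693, 0.988]
After component 1: product = 0.8419
After component 2: product = 0.7669
After component 3: product = 0.6667
After component 4: product = 0.6587
R_sys = 0.6587
Q = 1 - 0.6587 = 0.3413

0.3413


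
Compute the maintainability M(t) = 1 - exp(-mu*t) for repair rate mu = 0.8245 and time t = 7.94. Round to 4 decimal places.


mu = 0.8245, t = 7.94
mu * t = 0.8245 * 7.94 = 6.5465
exp(-6.5465) = 0.0014
M(t) = 1 - 0.0014
M(t) = 0.9986

0.9986


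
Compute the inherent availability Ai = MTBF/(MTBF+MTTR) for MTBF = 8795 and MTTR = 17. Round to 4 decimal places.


MTBF = 8795
MTTR = 17
MTBF + MTTR = 8812
Ai = 8795 / 8812
Ai = 0.9981

0.9981


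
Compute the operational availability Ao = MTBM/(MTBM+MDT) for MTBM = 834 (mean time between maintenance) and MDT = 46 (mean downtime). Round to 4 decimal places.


MTBM = 834
MDT = 46
MTBM + MDT = 880
Ao = 834 / 880
Ao = 0.9477

0.9477


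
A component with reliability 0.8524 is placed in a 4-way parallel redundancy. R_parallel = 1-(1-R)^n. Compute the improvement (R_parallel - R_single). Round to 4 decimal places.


R_single = 0.8524, n = 4
1 - R_single = 0.1476
(1 - R_single)^n = 0.1476^4 = 0.0005
R_parallel = 1 - 0.0005 = 0.9995
Improvement = 0.9995 - 0.8524
Improvement = 0.1471

0.1471


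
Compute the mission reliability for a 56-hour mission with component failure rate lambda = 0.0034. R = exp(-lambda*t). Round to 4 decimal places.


lambda = 0.0034
mission_time = 56
lambda * t = 0.0034 * 56 = 0.1904
R = exp(-0.1904)
R = 0.8266

0.8266


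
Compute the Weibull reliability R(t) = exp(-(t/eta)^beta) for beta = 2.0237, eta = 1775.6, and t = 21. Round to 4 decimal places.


beta = 2.0237, eta = 1775.6, t = 21
t/eta = 21 / 1775.6 = 0.0118
(t/eta)^beta = 0.0118^2.0237 = 0.0001
R(t) = exp(-0.0001)
R(t) = 0.9999

0.9999


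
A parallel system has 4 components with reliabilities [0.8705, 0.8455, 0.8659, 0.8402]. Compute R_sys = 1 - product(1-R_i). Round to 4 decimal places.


Components: [0.8705, 0.8455, 0.8659, 0.8402]
(1 - 0.8705) = 0.1295, running product = 0.1295
(1 - 0.8455) = 0.1545, running product = 0.02
(1 - 0.8659) = 0.1341, running product = 0.0027
(1 - 0.8402) = 0.1598, running product = 0.0004
Product of (1-R_i) = 0.0004
R_sys = 1 - 0.0004 = 0.9996

0.9996


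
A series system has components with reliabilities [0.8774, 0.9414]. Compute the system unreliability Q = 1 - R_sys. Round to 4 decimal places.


Components: [0.8774, 0.9414]
After component 1: product = 0.8774
After component 2: product = 0.826
R_sys = 0.826
Q = 1 - 0.826 = 0.174

0.174


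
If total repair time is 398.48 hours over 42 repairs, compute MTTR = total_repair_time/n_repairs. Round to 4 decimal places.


total_repair_time = 398.48
n_repairs = 42
MTTR = 398.48 / 42
MTTR = 9.4876

9.4876


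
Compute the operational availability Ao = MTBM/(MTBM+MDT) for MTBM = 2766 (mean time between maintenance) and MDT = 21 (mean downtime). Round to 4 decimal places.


MTBM = 2766
MDT = 21
MTBM + MDT = 2787
Ao = 2766 / 2787
Ao = 0.9925

0.9925


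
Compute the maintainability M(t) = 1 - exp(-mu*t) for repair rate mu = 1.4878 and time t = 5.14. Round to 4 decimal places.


mu = 1.4878, t = 5.14
mu * t = 1.4878 * 5.14 = 7.6473
exp(-7.6473) = 0.0005
M(t) = 1 - 0.0005
M(t) = 0.9995

0.9995


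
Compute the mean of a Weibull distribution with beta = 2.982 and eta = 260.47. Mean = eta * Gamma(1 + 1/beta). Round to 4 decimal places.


beta = 2.982, eta = 260.47
1/beta = 0.3353
1 + 1/beta = 1.3353
Gamma(1.3353) = 0.8927
Mean = 260.47 * 0.8927
Mean = 232.5331

232.5331


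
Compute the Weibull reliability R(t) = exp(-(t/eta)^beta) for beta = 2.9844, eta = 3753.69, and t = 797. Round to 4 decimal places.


beta = 2.9844, eta = 3753.69, t = 797
t/eta = 797 / 3753.69 = 0.2123
(t/eta)^beta = 0.2123^2.9844 = 0.0098
R(t) = exp(-0.0098)
R(t) = 0.9902

0.9902


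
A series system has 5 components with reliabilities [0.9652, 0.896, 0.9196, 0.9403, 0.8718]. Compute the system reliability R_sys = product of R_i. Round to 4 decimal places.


Components: [0.9652, 0.896, 0.9196, 0.9403, 0.8718]
After component 1 (R=0.9652): product = 0.9652
After component 2 (R=0.896): product = 0.8648
After component 3 (R=0.9196): product = 0.7953
After component 4 (R=0.9403): product = 0.7478
After component 5 (R=0.8718): product = 0.6519
R_sys = 0.6519

0.6519


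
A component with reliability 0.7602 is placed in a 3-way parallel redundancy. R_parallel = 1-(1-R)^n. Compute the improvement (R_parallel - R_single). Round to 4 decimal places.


R_single = 0.7602, n = 3
1 - R_single = 0.2398
(1 - R_single)^n = 0.2398^3 = 0.0138
R_parallel = 1 - 0.0138 = 0.9862
Improvement = 0.9862 - 0.7602
Improvement = 0.226

0.226


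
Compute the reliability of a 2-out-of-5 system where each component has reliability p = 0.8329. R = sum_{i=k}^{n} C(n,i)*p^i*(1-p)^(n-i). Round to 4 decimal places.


k = 2, n = 5, p = 0.8329
i=2: C(5,2)=10 * 0.8329^2 * 0.1671^3 = 0.0324
i=3: C(5,3)=10 * 0.8329^3 * 0.1671^2 = 0.1613
i=4: C(5,4)=5 * 0.8329^4 * 0.1671^1 = 0.4021
i=5: C(5,5)=1 * 0.8329^5 * 0.1671^0 = 0.4008
R = sum of terms = 0.9966

0.9966


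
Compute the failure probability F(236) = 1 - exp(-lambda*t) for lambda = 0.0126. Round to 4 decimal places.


lambda = 0.0126, t = 236
lambda * t = 2.9736
exp(-2.9736) = 0.0511
F(t) = 1 - 0.0511
F(t) = 0.9489

0.9489


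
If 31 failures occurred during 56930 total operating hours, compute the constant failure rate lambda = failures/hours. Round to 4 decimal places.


failures = 31
total_hours = 56930
lambda = 31 / 56930
lambda = 0.0005

0.0005


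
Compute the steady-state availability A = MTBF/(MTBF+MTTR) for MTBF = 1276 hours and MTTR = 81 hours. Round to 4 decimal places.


MTBF = 1276
MTTR = 81
MTBF + MTTR = 1357
A = 1276 / 1357
A = 0.9403

0.9403


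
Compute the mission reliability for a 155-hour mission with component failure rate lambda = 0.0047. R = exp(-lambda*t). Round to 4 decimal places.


lambda = 0.0047
mission_time = 155
lambda * t = 0.0047 * 155 = 0.7285
R = exp(-0.7285)
R = 0.4826

0.4826


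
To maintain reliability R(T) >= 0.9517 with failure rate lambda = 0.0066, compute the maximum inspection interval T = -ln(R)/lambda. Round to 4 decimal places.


R_target = 0.9517
lambda = 0.0066
-ln(0.9517) = 0.0495
T = 0.0495 / 0.0066
T = 7.5008

7.5008


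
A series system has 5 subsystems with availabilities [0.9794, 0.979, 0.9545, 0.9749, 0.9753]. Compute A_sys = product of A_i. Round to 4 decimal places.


Subsystems: [0.9794, 0.979, 0.9545, 0.9749, 0.9753]
After subsystem 1 (A=0.9794): product = 0.9794
After subsystem 2 (A=0.979): product = 0.9588
After subsystem 3 (A=0.9545): product = 0.9152
After subsystem 4 (A=0.9749): product = 0.8922
After subsystem 5 (A=0.9753): product = 0.8702
A_sys = 0.8702

0.8702


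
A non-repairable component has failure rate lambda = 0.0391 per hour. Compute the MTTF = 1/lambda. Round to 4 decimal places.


lambda = 0.0391
MTTF = 1 / 0.0391
MTTF = 25.5754

25.5754


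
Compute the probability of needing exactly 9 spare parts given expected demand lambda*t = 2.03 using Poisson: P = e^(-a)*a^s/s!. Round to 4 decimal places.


a = 2.03, s = 9
e^(-a) = e^(-2.03) = 0.1313
a^s = 2.03^9 = 585.4157
s! = 362880
P = 0.1313 * 585.4157 / 362880
P = 0.0002

0.0002


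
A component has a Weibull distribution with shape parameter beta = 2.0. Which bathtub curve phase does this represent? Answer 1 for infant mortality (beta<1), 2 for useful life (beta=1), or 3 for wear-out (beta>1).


beta = 2.0
Compare beta to 1:
beta < 1 => infant mortality (phase 1)
beta = 1 => useful life (phase 2)
beta > 1 => wear-out (phase 3)
Since beta = 2.0, this is wear-out (increasing failure rate)
Phase = 3

3


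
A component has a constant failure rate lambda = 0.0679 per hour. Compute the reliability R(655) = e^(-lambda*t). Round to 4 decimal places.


lambda = 0.0679
t = 655
lambda * t = 44.4745
R(t) = e^(-44.4745)
R(t) = 0.0

0.0


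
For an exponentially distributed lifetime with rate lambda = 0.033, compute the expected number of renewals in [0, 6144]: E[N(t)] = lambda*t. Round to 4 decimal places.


lambda = 0.033
t = 6144
E[N(t)] = lambda * t
E[N(t)] = 0.033 * 6144
E[N(t)] = 202.752

202.752


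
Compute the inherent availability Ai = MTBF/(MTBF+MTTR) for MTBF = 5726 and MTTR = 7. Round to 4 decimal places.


MTBF = 5726
MTTR = 7
MTBF + MTTR = 5733
Ai = 5726 / 5733
Ai = 0.9988

0.9988


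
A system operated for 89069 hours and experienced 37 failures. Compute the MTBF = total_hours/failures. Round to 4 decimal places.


total_hours = 89069
failures = 37
MTBF = 89069 / 37
MTBF = 2407.2703

2407.2703


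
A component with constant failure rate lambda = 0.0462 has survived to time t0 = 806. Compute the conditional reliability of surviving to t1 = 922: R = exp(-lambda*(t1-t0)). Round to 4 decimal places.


lambda = 0.0462
t0 = 806, t1 = 922
t1 - t0 = 116
lambda * (t1-t0) = 0.0462 * 116 = 5.3592
R = exp(-5.3592)
R = 0.0047

0.0047


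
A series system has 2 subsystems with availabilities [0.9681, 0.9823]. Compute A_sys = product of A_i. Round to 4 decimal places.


Subsystems: [0.9681, 0.9823]
After subsystem 1 (A=0.9681): product = 0.9681
After subsystem 2 (A=0.9823): product = 0.951
A_sys = 0.951

0.951


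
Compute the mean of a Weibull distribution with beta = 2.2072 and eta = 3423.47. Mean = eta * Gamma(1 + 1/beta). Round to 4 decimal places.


beta = 2.2072, eta = 3423.47
1/beta = 0.4531
1 + 1/beta = 1.4531
Gamma(1.4531) = 0.8856
Mean = 3423.47 * 0.8856
Mean = 3031.944

3031.944


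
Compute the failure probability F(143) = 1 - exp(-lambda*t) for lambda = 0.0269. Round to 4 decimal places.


lambda = 0.0269, t = 143
lambda * t = 3.8467
exp(-3.8467) = 0.0214
F(t) = 1 - 0.0214
F(t) = 0.9786

0.9786


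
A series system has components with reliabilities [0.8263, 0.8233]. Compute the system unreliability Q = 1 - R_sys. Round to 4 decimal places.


Components: [0.8263, 0.8233]
After component 1: product = 0.8263
After component 2: product = 0.6803
R_sys = 0.6803
Q = 1 - 0.6803 = 0.3197

0.3197


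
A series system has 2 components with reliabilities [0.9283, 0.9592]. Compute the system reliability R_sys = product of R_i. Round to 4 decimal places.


Components: [0.9283, 0.9592]
After component 1 (R=0.9283): product = 0.9283
After component 2 (R=0.9592): product = 0.8904
R_sys = 0.8904

0.8904


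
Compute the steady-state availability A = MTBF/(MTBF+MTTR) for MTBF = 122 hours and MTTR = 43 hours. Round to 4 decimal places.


MTBF = 122
MTTR = 43
MTBF + MTTR = 165
A = 122 / 165
A = 0.7394

0.7394


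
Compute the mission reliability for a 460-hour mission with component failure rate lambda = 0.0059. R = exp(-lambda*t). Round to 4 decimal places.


lambda = 0.0059
mission_time = 460
lambda * t = 0.0059 * 460 = 2.714
R = exp(-2.714)
R = 0.0663

0.0663


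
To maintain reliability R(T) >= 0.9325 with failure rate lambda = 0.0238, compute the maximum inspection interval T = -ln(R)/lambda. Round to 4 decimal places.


R_target = 0.9325
lambda = 0.0238
-ln(0.9325) = 0.0699
T = 0.0699 / 0.0238
T = 2.9364

2.9364


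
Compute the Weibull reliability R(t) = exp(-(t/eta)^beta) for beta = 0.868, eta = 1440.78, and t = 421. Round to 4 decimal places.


beta = 0.868, eta = 1440.78, t = 421
t/eta = 421 / 1440.78 = 0.2922
(t/eta)^beta = 0.2922^0.868 = 0.3437
R(t) = exp(-0.3437)
R(t) = 0.7091

0.7091


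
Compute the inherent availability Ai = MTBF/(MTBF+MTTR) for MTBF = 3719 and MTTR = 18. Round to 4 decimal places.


MTBF = 3719
MTTR = 18
MTBF + MTTR = 3737
Ai = 3719 / 3737
Ai = 0.9952

0.9952


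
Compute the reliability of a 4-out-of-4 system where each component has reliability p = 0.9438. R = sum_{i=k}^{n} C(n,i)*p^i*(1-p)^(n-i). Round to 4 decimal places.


k = 4, n = 4, p = 0.9438
i=4: C(4,4)=1 * 0.9438^4 * 0.0562^0 = 0.7935
R = sum of terms = 0.7935

0.7935


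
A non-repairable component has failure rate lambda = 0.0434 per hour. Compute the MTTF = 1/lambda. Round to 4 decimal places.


lambda = 0.0434
MTTF = 1 / 0.0434
MTTF = 23.0415

23.0415


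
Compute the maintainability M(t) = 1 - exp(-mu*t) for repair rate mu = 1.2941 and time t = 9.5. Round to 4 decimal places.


mu = 1.2941, t = 9.5
mu * t = 1.2941 * 9.5 = 12.294
exp(-12.294) = 0.0
M(t) = 1 - 0.0
M(t) = 1.0

1.0


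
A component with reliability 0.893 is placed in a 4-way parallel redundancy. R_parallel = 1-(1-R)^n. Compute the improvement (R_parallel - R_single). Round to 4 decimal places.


R_single = 0.893, n = 4
1 - R_single = 0.107
(1 - R_single)^n = 0.107^4 = 0.0001
R_parallel = 1 - 0.0001 = 0.9999
Improvement = 0.9999 - 0.893
Improvement = 0.1069

0.1069


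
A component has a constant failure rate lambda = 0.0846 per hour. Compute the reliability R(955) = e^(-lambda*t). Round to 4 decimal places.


lambda = 0.0846
t = 955
lambda * t = 80.793
R(t) = e^(-80.793)
R(t) = 0.0

0.0


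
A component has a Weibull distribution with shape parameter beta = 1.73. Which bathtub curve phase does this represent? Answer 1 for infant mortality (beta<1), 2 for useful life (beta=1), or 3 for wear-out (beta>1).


beta = 1.73
Compare beta to 1:
beta < 1 => infant mortality (phase 1)
beta = 1 => useful life (phase 2)
beta > 1 => wear-out (phase 3)
Since beta = 1.73, this is wear-out (increasing failure rate)
Phase = 3

3


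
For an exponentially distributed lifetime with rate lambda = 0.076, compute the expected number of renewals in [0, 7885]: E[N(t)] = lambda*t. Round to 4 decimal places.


lambda = 0.076
t = 7885
E[N(t)] = lambda * t
E[N(t)] = 0.076 * 7885
E[N(t)] = 599.26

599.26


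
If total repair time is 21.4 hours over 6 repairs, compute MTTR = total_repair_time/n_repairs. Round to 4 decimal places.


total_repair_time = 21.4
n_repairs = 6
MTTR = 21.4 / 6
MTTR = 3.5667

3.5667


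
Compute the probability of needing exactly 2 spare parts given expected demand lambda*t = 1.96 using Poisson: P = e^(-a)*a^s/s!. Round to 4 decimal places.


a = 1.96, s = 2
e^(-a) = e^(-1.96) = 0.1409
a^s = 1.96^2 = 3.8416
s! = 2
P = 0.1409 * 3.8416 / 2
P = 0.2706

0.2706


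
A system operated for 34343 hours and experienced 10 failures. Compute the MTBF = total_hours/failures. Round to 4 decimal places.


total_hours = 34343
failures = 10
MTBF = 34343 / 10
MTBF = 3434.3

3434.3


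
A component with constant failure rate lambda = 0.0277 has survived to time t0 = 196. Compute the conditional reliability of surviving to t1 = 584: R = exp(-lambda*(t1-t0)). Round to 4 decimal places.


lambda = 0.0277
t0 = 196, t1 = 584
t1 - t0 = 388
lambda * (t1-t0) = 0.0277 * 388 = 10.7476
R = exp(-10.7476)
R = 0.0

0.0


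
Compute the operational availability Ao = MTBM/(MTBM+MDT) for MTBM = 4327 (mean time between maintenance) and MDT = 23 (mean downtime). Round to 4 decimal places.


MTBM = 4327
MDT = 23
MTBM + MDT = 4350
Ao = 4327 / 4350
Ao = 0.9947

0.9947


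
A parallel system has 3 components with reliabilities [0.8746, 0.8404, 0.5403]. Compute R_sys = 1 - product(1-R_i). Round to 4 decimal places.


Components: [0.8746, 0.8404, 0.5403]
(1 - 0.8746) = 0.1254, running product = 0.1254
(1 - 0.8404) = 0.1596, running product = 0.02
(1 - 0.5403) = 0.4597, running product = 0.0092
Product of (1-R_i) = 0.0092
R_sys = 1 - 0.0092 = 0.9908

0.9908


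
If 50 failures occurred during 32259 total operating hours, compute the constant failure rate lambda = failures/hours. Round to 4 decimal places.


failures = 50
total_hours = 32259
lambda = 50 / 32259
lambda = 0.0015

0.0015


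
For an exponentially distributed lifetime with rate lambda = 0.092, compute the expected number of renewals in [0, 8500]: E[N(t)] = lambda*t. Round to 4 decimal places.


lambda = 0.092
t = 8500
E[N(t)] = lambda * t
E[N(t)] = 0.092 * 8500
E[N(t)] = 782.0

782.0


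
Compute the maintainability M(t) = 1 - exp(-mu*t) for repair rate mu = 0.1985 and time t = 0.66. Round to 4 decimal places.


mu = 0.1985, t = 0.66
mu * t = 0.1985 * 0.66 = 0.131
exp(-0.131) = 0.8772
M(t) = 1 - 0.8772
M(t) = 0.1228

0.1228


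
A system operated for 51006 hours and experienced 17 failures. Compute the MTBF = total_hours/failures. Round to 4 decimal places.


total_hours = 51006
failures = 17
MTBF = 51006 / 17
MTBF = 3000.3529

3000.3529


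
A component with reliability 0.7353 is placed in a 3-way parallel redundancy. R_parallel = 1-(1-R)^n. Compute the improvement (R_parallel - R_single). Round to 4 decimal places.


R_single = 0.7353, n = 3
1 - R_single = 0.2647
(1 - R_single)^n = 0.2647^3 = 0.0185
R_parallel = 1 - 0.0185 = 0.9815
Improvement = 0.9815 - 0.7353
Improvement = 0.2462

0.2462


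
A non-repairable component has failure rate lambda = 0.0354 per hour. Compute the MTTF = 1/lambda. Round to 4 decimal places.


lambda = 0.0354
MTTF = 1 / 0.0354
MTTF = 28.2486

28.2486


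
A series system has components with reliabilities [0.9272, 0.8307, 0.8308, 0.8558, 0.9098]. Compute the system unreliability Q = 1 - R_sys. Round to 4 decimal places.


Components: [0.9272, 0.8307, 0.8308, 0.8558, 0.9098]
After component 1: product = 0.9272
After component 2: product = 0.7702
After component 3: product = 0.6399
After component 4: product = 0.5476
After component 5: product = 0.4982
R_sys = 0.4982
Q = 1 - 0.4982 = 0.5018

0.5018


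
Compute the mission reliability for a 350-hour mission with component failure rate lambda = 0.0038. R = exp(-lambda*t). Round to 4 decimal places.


lambda = 0.0038
mission_time = 350
lambda * t = 0.0038 * 350 = 1.33
R = exp(-1.33)
R = 0.2645

0.2645


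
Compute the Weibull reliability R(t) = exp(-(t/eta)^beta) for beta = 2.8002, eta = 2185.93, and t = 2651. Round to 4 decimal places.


beta = 2.8002, eta = 2185.93, t = 2651
t/eta = 2651 / 2185.93 = 1.2128
(t/eta)^beta = 1.2128^2.8002 = 1.7163
R(t) = exp(-1.7163)
R(t) = 0.1797

0.1797


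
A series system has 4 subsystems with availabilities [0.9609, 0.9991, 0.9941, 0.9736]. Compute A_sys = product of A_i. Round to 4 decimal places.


Subsystems: [0.9609, 0.9991, 0.9941, 0.9736]
After subsystem 1 (A=0.9609): product = 0.9609
After subsystem 2 (A=0.9991): product = 0.96
After subsystem 3 (A=0.9941): product = 0.9544
After subsystem 4 (A=0.9736): product = 0.9292
A_sys = 0.9292

0.9292


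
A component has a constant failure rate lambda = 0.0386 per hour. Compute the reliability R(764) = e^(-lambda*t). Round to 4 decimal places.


lambda = 0.0386
t = 764
lambda * t = 29.4904
R(t) = e^(-29.4904)
R(t) = 0.0

0.0


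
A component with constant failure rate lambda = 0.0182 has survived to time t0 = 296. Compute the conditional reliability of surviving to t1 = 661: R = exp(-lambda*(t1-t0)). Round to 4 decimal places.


lambda = 0.0182
t0 = 296, t1 = 661
t1 - t0 = 365
lambda * (t1-t0) = 0.0182 * 365 = 6.643
R = exp(-6.643)
R = 0.0013

0.0013


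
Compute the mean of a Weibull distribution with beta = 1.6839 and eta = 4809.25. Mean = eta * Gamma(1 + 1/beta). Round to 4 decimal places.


beta = 1.6839, eta = 4809.25
1/beta = 0.5939
1 + 1/beta = 1.5939
Gamma(1.5939) = 0.8928
Mean = 4809.25 * 0.8928
Mean = 4293.8836

4293.8836


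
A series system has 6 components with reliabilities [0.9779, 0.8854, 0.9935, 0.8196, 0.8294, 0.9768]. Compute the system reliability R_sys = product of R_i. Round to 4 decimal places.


Components: [0.9779, 0.8854, 0.9935, 0.8196, 0.8294, 0.9768]
After component 1 (R=0.9779): product = 0.9779
After component 2 (R=0.8854): product = 0.8658
After component 3 (R=0.9935): product = 0.8602
After component 4 (R=0.8196): product = 0.705
After component 5 (R=0.8294): product = 0.5847
After component 6 (R=0.9768): product = 0.5712
R_sys = 0.5712

0.5712


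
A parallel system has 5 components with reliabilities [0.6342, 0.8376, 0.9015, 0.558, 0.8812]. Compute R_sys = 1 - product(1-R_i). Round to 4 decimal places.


Components: [0.6342, 0.8376, 0.9015, 0.558, 0.8812]
(1 - 0.6342) = 0.3658, running product = 0.3658
(1 - 0.8376) = 0.1624, running product = 0.0594
(1 - 0.9015) = 0.0985, running product = 0.0059
(1 - 0.558) = 0.442, running product = 0.0026
(1 - 0.8812) = 0.1188, running product = 0.0003
Product of (1-R_i) = 0.0003
R_sys = 1 - 0.0003 = 0.9997

0.9997


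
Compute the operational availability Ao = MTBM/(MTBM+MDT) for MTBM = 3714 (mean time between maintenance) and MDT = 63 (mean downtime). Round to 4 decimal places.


MTBM = 3714
MDT = 63
MTBM + MDT = 3777
Ao = 3714 / 3777
Ao = 0.9833

0.9833


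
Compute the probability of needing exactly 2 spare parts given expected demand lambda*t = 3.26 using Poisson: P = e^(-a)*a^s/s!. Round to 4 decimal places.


a = 3.26, s = 2
e^(-a) = e^(-3.26) = 0.0384
a^s = 3.26^2 = 10.6276
s! = 2
P = 0.0384 * 10.6276 / 2
P = 0.204

0.204


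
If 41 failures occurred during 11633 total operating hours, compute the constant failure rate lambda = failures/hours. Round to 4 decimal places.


failures = 41
total_hours = 11633
lambda = 41 / 11633
lambda = 0.0035

0.0035


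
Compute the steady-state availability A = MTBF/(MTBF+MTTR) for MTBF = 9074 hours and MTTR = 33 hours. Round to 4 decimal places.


MTBF = 9074
MTTR = 33
MTBF + MTTR = 9107
A = 9074 / 9107
A = 0.9964

0.9964


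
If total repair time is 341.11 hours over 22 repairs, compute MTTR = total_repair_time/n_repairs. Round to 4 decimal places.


total_repair_time = 341.11
n_repairs = 22
MTTR = 341.11 / 22
MTTR = 15.505

15.505


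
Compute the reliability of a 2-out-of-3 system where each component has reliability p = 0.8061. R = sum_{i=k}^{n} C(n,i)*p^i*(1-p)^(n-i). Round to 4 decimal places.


k = 2, n = 3, p = 0.8061
i=2: C(3,2)=3 * 0.8061^2 * 0.1939^1 = 0.378
i=3: C(3,3)=1 * 0.8061^3 * 0.1939^0 = 0.5238
R = sum of terms = 0.9018

0.9018


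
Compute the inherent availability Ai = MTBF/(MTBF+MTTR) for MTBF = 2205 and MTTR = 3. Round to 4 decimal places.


MTBF = 2205
MTTR = 3
MTBF + MTTR = 2208
Ai = 2205 / 2208
Ai = 0.9986

0.9986


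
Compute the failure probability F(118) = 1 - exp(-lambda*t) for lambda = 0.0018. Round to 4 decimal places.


lambda = 0.0018, t = 118
lambda * t = 0.2124
exp(-0.2124) = 0.8086
F(t) = 1 - 0.8086
F(t) = 0.1914

0.1914


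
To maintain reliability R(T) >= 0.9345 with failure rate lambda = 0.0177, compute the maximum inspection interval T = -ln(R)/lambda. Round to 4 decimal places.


R_target = 0.9345
lambda = 0.0177
-ln(0.9345) = 0.0677
T = 0.0677 / 0.0177
T = 3.8273

3.8273


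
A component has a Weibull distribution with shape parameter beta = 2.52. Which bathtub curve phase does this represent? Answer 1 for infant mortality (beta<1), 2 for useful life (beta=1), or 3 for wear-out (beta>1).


beta = 2.52
Compare beta to 1:
beta < 1 => infant mortality (phase 1)
beta = 1 => useful life (phase 2)
beta > 1 => wear-out (phase 3)
Since beta = 2.52, this is wear-out (increasing failure rate)
Phase = 3

3


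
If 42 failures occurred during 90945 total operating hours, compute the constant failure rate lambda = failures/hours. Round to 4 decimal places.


failures = 42
total_hours = 90945
lambda = 42 / 90945
lambda = 0.0005

0.0005


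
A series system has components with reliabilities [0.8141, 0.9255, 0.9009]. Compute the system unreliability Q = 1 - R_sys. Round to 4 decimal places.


Components: [0.8141, 0.9255, 0.9009]
After component 1: product = 0.8141
After component 2: product = 0.7534
After component 3: product = 0.6788
R_sys = 0.6788
Q = 1 - 0.6788 = 0.3212

0.3212


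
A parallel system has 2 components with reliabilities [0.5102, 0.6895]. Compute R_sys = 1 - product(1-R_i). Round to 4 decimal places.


Components: [0.5102, 0.6895]
(1 - 0.5102) = 0.4898, running product = 0.4898
(1 - 0.6895) = 0.3105, running product = 0.1521
Product of (1-R_i) = 0.1521
R_sys = 1 - 0.1521 = 0.8479

0.8479


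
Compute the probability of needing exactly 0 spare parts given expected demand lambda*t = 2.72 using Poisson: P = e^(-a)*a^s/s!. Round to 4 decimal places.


a = 2.72, s = 0
e^(-a) = e^(-2.72) = 0.0659
a^s = 2.72^0 = 1.0
s! = 1
P = 0.0659 * 1.0 / 1
P = 0.0659

0.0659


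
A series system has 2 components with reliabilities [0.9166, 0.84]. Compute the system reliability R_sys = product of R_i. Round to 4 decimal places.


Components: [0.9166, 0.84]
After component 1 (R=0.9166): product = 0.9166
After component 2 (R=0.84): product = 0.7699
R_sys = 0.7699

0.7699


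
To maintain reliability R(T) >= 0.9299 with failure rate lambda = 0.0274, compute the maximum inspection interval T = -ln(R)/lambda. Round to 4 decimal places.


R_target = 0.9299
lambda = 0.0274
-ln(0.9299) = 0.0727
T = 0.0727 / 0.0274
T = 2.6525

2.6525


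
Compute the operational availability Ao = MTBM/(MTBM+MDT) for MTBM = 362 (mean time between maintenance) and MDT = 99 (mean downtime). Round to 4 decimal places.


MTBM = 362
MDT = 99
MTBM + MDT = 461
Ao = 362 / 461
Ao = 0.7852

0.7852


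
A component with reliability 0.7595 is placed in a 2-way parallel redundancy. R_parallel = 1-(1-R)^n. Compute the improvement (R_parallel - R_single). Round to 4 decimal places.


R_single = 0.7595, n = 2
1 - R_single = 0.2405
(1 - R_single)^n = 0.2405^2 = 0.0578
R_parallel = 1 - 0.0578 = 0.9422
Improvement = 0.9422 - 0.7595
Improvement = 0.1827

0.1827


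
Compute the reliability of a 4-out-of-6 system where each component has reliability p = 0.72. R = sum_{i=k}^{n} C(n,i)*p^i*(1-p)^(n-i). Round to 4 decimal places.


k = 4, n = 6, p = 0.72
i=4: C(6,4)=15 * 0.72^4 * 0.28^2 = 0.316
i=5: C(6,5)=6 * 0.72^5 * 0.28^1 = 0.3251
i=6: C(6,6)=1 * 0.72^6 * 0.28^0 = 0.1393
R = sum of terms = 0.7804

0.7804


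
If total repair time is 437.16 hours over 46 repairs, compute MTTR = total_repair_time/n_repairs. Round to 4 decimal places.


total_repair_time = 437.16
n_repairs = 46
MTTR = 437.16 / 46
MTTR = 9.5035

9.5035


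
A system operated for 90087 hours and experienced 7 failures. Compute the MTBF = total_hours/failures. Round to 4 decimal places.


total_hours = 90087
failures = 7
MTBF = 90087 / 7
MTBF = 12869.5714

12869.5714


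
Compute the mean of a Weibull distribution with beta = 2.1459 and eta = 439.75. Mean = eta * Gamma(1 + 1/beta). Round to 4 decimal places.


beta = 2.1459, eta = 439.75
1/beta = 0.466
1 + 1/beta = 1.466
Gamma(1.466) = 0.8856
Mean = 439.75 * 0.8856
Mean = 389.4476

389.4476


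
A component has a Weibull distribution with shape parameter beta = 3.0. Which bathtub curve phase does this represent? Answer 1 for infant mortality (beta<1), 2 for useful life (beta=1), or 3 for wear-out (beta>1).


beta = 3.0
Compare beta to 1:
beta < 1 => infant mortality (phase 1)
beta = 1 => useful life (phase 2)
beta > 1 => wear-out (phase 3)
Since beta = 3.0, this is wear-out (increasing failure rate)
Phase = 3

3


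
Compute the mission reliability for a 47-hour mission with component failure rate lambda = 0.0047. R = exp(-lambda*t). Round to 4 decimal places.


lambda = 0.0047
mission_time = 47
lambda * t = 0.0047 * 47 = 0.2209
R = exp(-0.2209)
R = 0.8018

0.8018


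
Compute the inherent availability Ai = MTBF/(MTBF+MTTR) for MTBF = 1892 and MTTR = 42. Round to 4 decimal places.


MTBF = 1892
MTTR = 42
MTBF + MTTR = 1934
Ai = 1892 / 1934
Ai = 0.9783

0.9783


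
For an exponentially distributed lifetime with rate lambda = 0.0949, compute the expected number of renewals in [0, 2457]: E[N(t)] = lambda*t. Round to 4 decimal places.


lambda = 0.0949
t = 2457
E[N(t)] = lambda * t
E[N(t)] = 0.0949 * 2457
E[N(t)] = 233.1693

233.1693


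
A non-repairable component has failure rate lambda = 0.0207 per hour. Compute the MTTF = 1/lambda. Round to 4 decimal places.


lambda = 0.0207
MTTF = 1 / 0.0207
MTTF = 48.3092

48.3092


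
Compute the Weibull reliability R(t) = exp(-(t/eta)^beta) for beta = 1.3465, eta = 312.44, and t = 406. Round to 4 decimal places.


beta = 1.3465, eta = 312.44, t = 406
t/eta = 406 / 312.44 = 1.2994
(t/eta)^beta = 1.2994^1.3465 = 1.4229
R(t) = exp(-1.4229)
R(t) = 0.241

0.241


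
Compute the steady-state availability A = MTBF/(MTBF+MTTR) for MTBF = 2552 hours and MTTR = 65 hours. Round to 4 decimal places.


MTBF = 2552
MTTR = 65
MTBF + MTTR = 2617
A = 2552 / 2617
A = 0.9752

0.9752


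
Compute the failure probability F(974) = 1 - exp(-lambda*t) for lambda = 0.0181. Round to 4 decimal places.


lambda = 0.0181, t = 974
lambda * t = 17.6294
exp(-17.6294) = 0.0
F(t) = 1 - 0.0
F(t) = 1.0

1.0


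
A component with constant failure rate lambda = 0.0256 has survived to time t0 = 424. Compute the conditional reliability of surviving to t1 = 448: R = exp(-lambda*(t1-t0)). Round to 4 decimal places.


lambda = 0.0256
t0 = 424, t1 = 448
t1 - t0 = 24
lambda * (t1-t0) = 0.0256 * 24 = 0.6144
R = exp(-0.6144)
R = 0.541

0.541


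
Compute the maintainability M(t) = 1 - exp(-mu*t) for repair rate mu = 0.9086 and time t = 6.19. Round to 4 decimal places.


mu = 0.9086, t = 6.19
mu * t = 0.9086 * 6.19 = 5.6242
exp(-5.6242) = 0.0036
M(t) = 1 - 0.0036
M(t) = 0.9964

0.9964


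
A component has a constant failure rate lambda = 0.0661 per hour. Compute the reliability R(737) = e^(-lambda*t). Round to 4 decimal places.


lambda = 0.0661
t = 737
lambda * t = 48.7157
R(t) = e^(-48.7157)
R(t) = 0.0

0.0


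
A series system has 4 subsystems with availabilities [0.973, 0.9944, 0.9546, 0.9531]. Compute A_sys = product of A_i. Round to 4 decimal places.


Subsystems: [0.973, 0.9944, 0.9546, 0.9531]
After subsystem 1 (A=0.973): product = 0.973
After subsystem 2 (A=0.9944): product = 0.9676
After subsystem 3 (A=0.9546): product = 0.9236
After subsystem 4 (A=0.9531): product = 0.8803
A_sys = 0.8803

0.8803


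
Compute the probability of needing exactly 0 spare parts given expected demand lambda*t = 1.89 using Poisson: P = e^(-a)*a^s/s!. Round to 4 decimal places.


a = 1.89, s = 0
e^(-a) = e^(-1.89) = 0.1511
a^s = 1.89^0 = 1.0
s! = 1
P = 0.1511 * 1.0 / 1
P = 0.1511

0.1511


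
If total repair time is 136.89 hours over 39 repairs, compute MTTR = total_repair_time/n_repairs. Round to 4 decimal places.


total_repair_time = 136.89
n_repairs = 39
MTTR = 136.89 / 39
MTTR = 3.51

3.51


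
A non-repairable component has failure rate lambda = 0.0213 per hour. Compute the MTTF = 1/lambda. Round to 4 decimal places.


lambda = 0.0213
MTTF = 1 / 0.0213
MTTF = 46.9484

46.9484


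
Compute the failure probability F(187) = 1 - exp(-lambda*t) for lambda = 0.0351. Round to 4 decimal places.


lambda = 0.0351, t = 187
lambda * t = 6.5637
exp(-6.5637) = 0.0014
F(t) = 1 - 0.0014
F(t) = 0.9986

0.9986


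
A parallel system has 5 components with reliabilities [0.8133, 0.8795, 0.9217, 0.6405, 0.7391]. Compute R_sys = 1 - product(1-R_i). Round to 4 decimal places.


Components: [0.8133, 0.8795, 0.9217, 0.6405, 0.7391]
(1 - 0.8133) = 0.1867, running product = 0.1867
(1 - 0.8795) = 0.1205, running product = 0.0225
(1 - 0.9217) = 0.0783, running product = 0.0018
(1 - 0.6405) = 0.3595, running product = 0.0006
(1 - 0.7391) = 0.2609, running product = 0.0002
Product of (1-R_i) = 0.0002
R_sys = 1 - 0.0002 = 0.9998

0.9998


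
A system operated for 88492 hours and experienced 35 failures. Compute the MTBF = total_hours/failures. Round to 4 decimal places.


total_hours = 88492
failures = 35
MTBF = 88492 / 35
MTBF = 2528.3429

2528.3429


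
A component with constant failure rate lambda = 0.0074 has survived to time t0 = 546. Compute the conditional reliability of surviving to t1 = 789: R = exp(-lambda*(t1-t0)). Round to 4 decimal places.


lambda = 0.0074
t0 = 546, t1 = 789
t1 - t0 = 243
lambda * (t1-t0) = 0.0074 * 243 = 1.7982
R = exp(-1.7982)
R = 0.1656

0.1656


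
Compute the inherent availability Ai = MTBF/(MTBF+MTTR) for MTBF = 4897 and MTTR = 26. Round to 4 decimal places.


MTBF = 4897
MTTR = 26
MTBF + MTTR = 4923
Ai = 4897 / 4923
Ai = 0.9947

0.9947


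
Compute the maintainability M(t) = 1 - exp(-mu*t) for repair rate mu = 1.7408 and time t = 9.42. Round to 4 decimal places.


mu = 1.7408, t = 9.42
mu * t = 1.7408 * 9.42 = 16.3983
exp(-16.3983) = 0.0
M(t) = 1 - 0.0
M(t) = 1.0

1.0


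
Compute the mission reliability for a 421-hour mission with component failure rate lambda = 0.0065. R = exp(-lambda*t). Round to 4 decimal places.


lambda = 0.0065
mission_time = 421
lambda * t = 0.0065 * 421 = 2.7365
R = exp(-2.7365)
R = 0.0648

0.0648


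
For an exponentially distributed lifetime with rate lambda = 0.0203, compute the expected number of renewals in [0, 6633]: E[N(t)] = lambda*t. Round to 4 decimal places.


lambda = 0.0203
t = 6633
E[N(t)] = lambda * t
E[N(t)] = 0.0203 * 6633
E[N(t)] = 134.6499

134.6499


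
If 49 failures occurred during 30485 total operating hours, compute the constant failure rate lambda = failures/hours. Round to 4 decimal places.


failures = 49
total_hours = 30485
lambda = 49 / 30485
lambda = 0.0016

0.0016


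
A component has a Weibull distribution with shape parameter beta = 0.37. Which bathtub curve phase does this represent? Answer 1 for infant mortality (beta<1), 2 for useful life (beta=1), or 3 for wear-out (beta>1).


beta = 0.37
Compare beta to 1:
beta < 1 => infant mortality (phase 1)
beta = 1 => useful life (phase 2)
beta > 1 => wear-out (phase 3)
Since beta = 0.37, this is infant mortality (decreasing failure rate)
Phase = 1

1


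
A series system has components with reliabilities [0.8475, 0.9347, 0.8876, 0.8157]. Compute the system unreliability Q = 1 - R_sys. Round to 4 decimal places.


Components: [0.8475, 0.9347, 0.8876, 0.8157]
After component 1: product = 0.8475
After component 2: product = 0.7922
After component 3: product = 0.7031
After component 4: product = 0.5735
R_sys = 0.5735
Q = 1 - 0.5735 = 0.4265

0.4265


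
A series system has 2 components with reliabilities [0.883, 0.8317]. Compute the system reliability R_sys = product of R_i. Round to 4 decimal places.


Components: [0.883, 0.8317]
After component 1 (R=0.883): product = 0.883
After component 2 (R=0.8317): product = 0.7344
R_sys = 0.7344

0.7344


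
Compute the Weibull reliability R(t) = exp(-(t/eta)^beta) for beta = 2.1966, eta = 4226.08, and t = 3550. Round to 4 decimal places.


beta = 2.1966, eta = 4226.08, t = 3550
t/eta = 3550 / 4226.08 = 0.84
(t/eta)^beta = 0.84^2.1966 = 0.6819
R(t) = exp(-0.6819)
R(t) = 0.5057

0.5057
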